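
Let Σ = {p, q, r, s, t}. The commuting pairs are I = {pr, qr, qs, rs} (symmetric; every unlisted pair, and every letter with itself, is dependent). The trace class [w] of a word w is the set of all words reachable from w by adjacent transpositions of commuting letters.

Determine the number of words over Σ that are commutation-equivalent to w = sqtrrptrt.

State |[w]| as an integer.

6

drop 0:s onto floor
drop 1:q onto floor
drop 2:t onto {0:s, 1:q}
drop 3:r onto {2:t}
drop 4:r onto {3:r}
drop 5:p onto {2:t}
drop 6:t onto {4:r, 5:p}
drop 7:r onto {6:t}
drop 8:t onto {7:r}
ground layer = {0:s, 1:q}
drop-orders for the pieces not yet dropped (sum over which currently-grounded one goes next):
  1 to go: {8} 1
  2 to go: {7,8} 1
  3 to go: {6,7,8} 1
  4 to go: {4,6,7,8} 1  {5,6,7,8} 1
  5 to go: {3,4,6,7,8} 1  {4,5,6,7,8} 2
  6 to go: {3,4,5,6,7,8} 3
  7 to go: {2,3,4,5,6,7,8} 3
  if 0:s drops first: 3 orders
  if 1:q drops first: 3 orders
heap linearizations: 6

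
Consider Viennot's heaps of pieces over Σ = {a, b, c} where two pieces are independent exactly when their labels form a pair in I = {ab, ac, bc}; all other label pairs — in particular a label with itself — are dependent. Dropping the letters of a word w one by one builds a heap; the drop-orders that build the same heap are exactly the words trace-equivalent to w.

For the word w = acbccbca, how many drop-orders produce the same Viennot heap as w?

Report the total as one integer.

420

#0=a has no predecessor
#1=c has no predecessor
#2=b has no predecessor
#3=c depends on [1:c]
#4=c depends on [3:c]
#5=b depends on [2:b]
#6=c depends on [4:c]
#7=a depends on [0:a]
sources: [0:a, 1:c, 2:b]
N(rest) = Σ N(rest − s) over sources s of rest; N(one piece) = 1:
  size 1 → [5]=1  [6]=1  [7]=1
  size 2 → [0,7]=1  [2,5]=1  [4,6]=1  [5,6]=2  [5,7]=2  [6,7]=2
  size 3 → [0,5,7]=3  [0,6,7]=3  [2,5,6]=3  [2,5,7]=3  [3,4,6]=1  [4,5,6]=3  [4,6,7]=3  [5,6,7]=6
  size 4 → [0,2,5,7]=6  [0,4,6,7]=6  [0,5,6,7]=12  [1,3,4,6]=1  [2,4,5,6]=6  [2,5,6,7]=12  [3,4,5,6]=4  [3,4,6,7]=4  [4,5,6,7]=12
  size 5 → [0,2,5,6,7]=30  [0,3,4,6,7]=10  [0,4,5,6,7]=30  [1,3,4,5,6]=5  [1,3,4,6,7]=5  [2,3,4,5,6]=10  [2,4,5,6,7]=30  [3,4,5,6,7]=20
  size 6 → [0,1,3,4,6,7]=15  [0,2,4,5,6,7]=90  [0,3,4,5,6,7]=60  [1,2,3,4,5,6]=15  [1,3,4,5,6,7]=30  [2,3,4,5,6,7]=60
  first=0(a) contributes 105
  first=1(c) contributes 210
  first=2(b) contributes 105
|[w]| = 420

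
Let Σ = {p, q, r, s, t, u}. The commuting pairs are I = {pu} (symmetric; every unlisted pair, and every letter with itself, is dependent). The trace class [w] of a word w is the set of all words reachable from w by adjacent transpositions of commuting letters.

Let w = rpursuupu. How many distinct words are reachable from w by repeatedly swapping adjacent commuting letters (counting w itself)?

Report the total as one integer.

8

drop 0:r onto floor
drop 1:p onto {0:r}
drop 2:u onto {0:r}
drop 3:r onto {1:p, 2:u}
drop 4:s onto {3:r}
drop 5:u onto {4:s}
drop 6:u onto {5:u}
drop 7:p onto {4:s}
drop 8:u onto {6:u}
ground layer = {0:r}
drop-orders for the pieces not yet dropped (sum over which currently-grounded one goes next):
  1 to go: {7} 1  {8} 1
  2 to go: {6,8} 1  {7,8} 2
  3 to go: {5,6,8} 1  {6,7,8} 3
  4 to go: {5,6,7,8} 4
  5 to go: {4,5,6,7,8} 4
  6 to go: {3,4,5,6,7,8} 4
  7 to go: {1,3,4,5,6,7,8} 4  {2,3,4,5,6,7,8} 4
  if 0:r drops first: 8 orders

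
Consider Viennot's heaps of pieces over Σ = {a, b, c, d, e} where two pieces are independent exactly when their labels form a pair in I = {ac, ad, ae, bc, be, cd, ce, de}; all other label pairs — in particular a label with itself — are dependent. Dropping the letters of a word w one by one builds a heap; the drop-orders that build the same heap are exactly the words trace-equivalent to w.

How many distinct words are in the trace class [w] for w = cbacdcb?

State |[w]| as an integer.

70

piece 0:c — minimal
piece 1:b — minimal
piece 2:a rests on {1:b}
piece 3:c rests on {0:c}
piece 4:d rests on {1:b}
piece 5:c rests on {3:c}
piece 6:b rests on {2:a, 4:d}
minimal pieces: {0:c, 1:b}
ways to finish when only these pieces remain (= sum over removing one remaining piece with nothing left below it):
  1 left: {5}→1  {6}→1
  2 left: {2,6}→1  {3,5}→1  {4,6}→1  {5,6}→2
  3 left: {0,3,5}→1  {2,4,6}→2  {2,5,6}→3  {3,5,6}→3  {4,5,6}→3
  4 left: {0,3,5,6}→4  {1,2,4,6}→2  {2,3,5,6}→6  {2,4,5,6}→8  {3,4,5,6}→6
  5 left: {0,2,3,5,6}→10  {0,3,4,5,6}→10  {1,2,4,5,6}→10  {2,3,4,5,6}→20
  placing 0:c first → 30 extensions
  placing 1:b first → 40 extensions
total linear extensions = 70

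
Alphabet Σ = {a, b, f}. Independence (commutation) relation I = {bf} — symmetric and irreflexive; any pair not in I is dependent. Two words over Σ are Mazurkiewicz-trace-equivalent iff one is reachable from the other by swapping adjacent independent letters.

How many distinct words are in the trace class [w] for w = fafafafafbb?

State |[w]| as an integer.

3

piece 0:f — minimal
piece 1:a rests on {0:f}
piece 2:f rests on {1:a}
piece 3:a rests on {2:f}
piece 4:f rests on {3:a}
piece 5:a rests on {4:f}
piece 6:f rests on {5:a}
piece 7:a rests on {6:f}
piece 8:f rests on {7:a}
piece 9:b rests on {7:a}
piece 10:b rests on {9:b}
minimal pieces: {0:f}
ways to finish when only these pieces remain (= sum over removing one remaining piece with nothing left below it):
  1 left: {8}→1  {10}→1
  2 left: {8,10}→2  {9,10}→1
  3 left: {8,9,10}→3
  4 left: {7,8,9,10}→3
  5 left: {6,7,8,9,10}→3
  6 left: {5,6,7,8,9,10}→3
  7 left: {4,5,6,7,8,9,10}→3
  8 left: {3,4,5,6,7,8,9,10}→3
  9 left: {2,3,4,5,6,7,8,9,10}→3
  placing 0:f first → 3 extensions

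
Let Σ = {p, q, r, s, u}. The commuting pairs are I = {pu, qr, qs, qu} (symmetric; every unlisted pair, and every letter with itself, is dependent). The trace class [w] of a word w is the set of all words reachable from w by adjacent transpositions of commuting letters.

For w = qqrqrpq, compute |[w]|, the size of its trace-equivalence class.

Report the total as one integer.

10

#0=q has no predecessor
#1=q depends on [0:q]
#2=r has no predecessor
#3=q depends on [1:q]
#4=r depends on [2:r]
#5=p depends on [3:q, 4:r]
#6=q depends on [5:p]
sources: [0:q, 2:r]
N(rest) = Σ N(rest − s) over sources s of rest; N(one piece) = 1:
  size 1 → [6]=1
  size 2 → [5,6]=1
  size 3 → [3,5,6]=1  [4,5,6]=1
  size 4 → [1,3,5,6]=1  [2,4,5,6]=1  [3,4,5,6]=2
  size 5 → [0,1,3,5,6]=1  [1,3,4,5,6]=3  [2,3,4,5,6]=3
  first=0(q) contributes 6
  first=2(r) contributes 4
|[w]| = 10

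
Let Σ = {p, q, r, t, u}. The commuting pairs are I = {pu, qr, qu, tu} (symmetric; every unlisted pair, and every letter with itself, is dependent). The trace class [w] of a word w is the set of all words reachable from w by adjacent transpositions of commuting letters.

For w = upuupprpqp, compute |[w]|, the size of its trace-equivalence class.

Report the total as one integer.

drop 0:u onto floor
drop 1:p onto floor
drop 2:u onto {0:u}
drop 3:u onto {2:u}
drop 4:p onto {1:p}
drop 5:p onto {4:p}
drop 6:r onto {3:u, 5:p}
drop 7:p onto {6:r}
drop 8:q onto {7:p}
drop 9:p onto {8:q}
ground layer = {0:u, 1:p}
drop-orders for the pieces not yet dropped (sum over which currently-grounded one goes next):
  1 to go: {9} 1
  2 to go: {8,9} 1
  3 to go: {7,8,9} 1
  4 to go: {6,7,8,9} 1
  5 to go: {3,6,7,8,9} 1  {5,6,7,8,9} 1
  6 to go: {2,3,6,7,8,9} 1  {3,5,6,7,8,9} 2  {4,5,6,7,8,9} 1
  7 to go: {0,2,3,6,7,8,9} 1  {1,4,5,6,7,8,9} 1  {2,3,5,6,7,8,9} 3  {3,4,5,6,7,8,9} 3
  8 to go: {0,2,3,5,6,7,8,9} 4  {1,3,4,5,6,7,8,9} 4  {2,3,4,5,6,7,8,9} 6
  if 0:u drops first: 10 orders
  if 1:p drops first: 10 orders
heap linearizations: 20

20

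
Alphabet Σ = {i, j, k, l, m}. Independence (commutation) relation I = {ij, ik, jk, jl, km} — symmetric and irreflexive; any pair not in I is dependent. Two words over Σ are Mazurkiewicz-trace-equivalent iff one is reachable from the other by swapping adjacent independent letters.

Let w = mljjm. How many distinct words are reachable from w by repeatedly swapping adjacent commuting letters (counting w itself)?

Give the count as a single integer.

3

piece 0:m — minimal
piece 1:l rests on {0:m}
piece 2:j rests on {0:m}
piece 3:j rests on {2:j}
piece 4:m rests on {1:l, 3:j}
minimal pieces: {0:m}
ways to finish when only these pieces remain (= sum over removing one remaining piece with nothing left below it):
  1 left: {4}→1
  2 left: {1,4}→1  {3,4}→1
  3 left: {1,3,4}→2  {2,3,4}→1
  placing 0:m first → 3 extensions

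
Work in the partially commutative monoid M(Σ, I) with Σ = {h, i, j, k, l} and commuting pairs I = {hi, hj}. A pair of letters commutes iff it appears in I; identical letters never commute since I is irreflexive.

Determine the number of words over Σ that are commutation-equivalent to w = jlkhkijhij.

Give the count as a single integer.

piece 0:j — minimal
piece 1:l rests on {0:j}
piece 2:k rests on {1:l}
piece 3:h rests on {2:k}
piece 4:k rests on {3:h}
piece 5:i rests on {4:k}
piece 6:j rests on {5:i}
piece 7:h rests on {4:k}
piece 8:i rests on {6:j}
piece 9:j rests on {8:i}
minimal pieces: {0:j}
ways to finish when only these pieces remain (= sum over removing one remaining piece with nothing left below it):
  1 left: {7}→1  {9}→1
  2 left: {7,9}→2  {8,9}→1
  3 left: {6,8,9}→1  {7,8,9}→3
  4 left: {5,6,8,9}→1  {6,7,8,9}→4
  5 left: {5,6,7,8,9}→5
  6 left: {4,5,6,7,8,9}→5
  7 left: {3,4,5,6,7,8,9}→5
  8 left: {2,3,4,5,6,7,8,9}→5
  placing 0:j first → 5 extensions

5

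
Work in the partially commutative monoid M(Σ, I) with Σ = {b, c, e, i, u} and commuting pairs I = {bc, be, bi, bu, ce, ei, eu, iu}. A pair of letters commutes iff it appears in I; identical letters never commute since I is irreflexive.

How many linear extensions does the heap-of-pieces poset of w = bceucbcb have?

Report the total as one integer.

280

0(b) covers ∅
1(c) covers ∅
2(e) covers ∅
3(u) covers 1:c
4(c) covers 3:u
5(b) covers 0:b
6(c) covers 4:c
7(b) covers 5:b
floor of heap: 0:b, 1:c, 2:e
completions by unplaced set U, small U first (add the entries for U minus each lowest piece of U):
  |U|=1: {2}:1  {6}:1  {7}:1
  |U|=2: {2,6}:2  {2,7}:2  {4,6}:1  {5,7}:1  {6,7}:2
  |U|=3: {0,5,7}:1  {2,4,6}:3  {2,5,7}:3  {2,6,7}:6  {3,4,6}:1  {4,6,7}:3  {5,6,7}:3
  |U|=4: {0,2,5,7}:4  {0,5,6,7}:4  {1,3,4,6}:1  {2,3,4,6}:4  {2,4,6,7}:12  {2,5,6,7}:12  {3,4,6,7}:4  {4,5,6,7}:6
  |U|=5: {0,2,5,6,7}:20  {0,4,5,6,7}:10  {1,2,3,4,6}:5  {1,3,4,6,7}:5  {2,3,4,6,7}:20  {2,4,5,6,7}:30  {3,4,5,6,7}:10
  |U|=6: {0,2,4,5,6,7}:60  {0,3,4,5,6,7}:20  {1,2,3,4,6,7}:30  {1,3,4,5,6,7}:15  {2,3,4,5,6,7}:60
  start at 0(b): 105
  start at 1(c): 140
  start at 2(e): 35
sum over floor = 280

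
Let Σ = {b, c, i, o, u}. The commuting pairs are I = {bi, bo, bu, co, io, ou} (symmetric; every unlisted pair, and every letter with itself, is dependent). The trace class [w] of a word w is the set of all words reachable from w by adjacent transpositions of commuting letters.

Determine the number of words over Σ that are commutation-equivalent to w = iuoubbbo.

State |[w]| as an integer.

560

piece 0:i — minimal
piece 1:u rests on {0:i}
piece 2:o — minimal
piece 3:u rests on {1:u}
piece 4:b — minimal
piece 5:b rests on {4:b}
piece 6:b rests on {5:b}
piece 7:o rests on {2:o}
minimal pieces: {0:i, 2:o, 4:b}
ways to finish when only these pieces remain (= sum over removing one remaining piece with nothing left below it):
  1 left: {3}→1  {6}→1  {7}→1
  2 left: {1,3}→1  {2,7}→1  {3,6}→2  {3,7}→2  {5,6}→1  {6,7}→2
  3 left: {0,1,3}→1  {1,3,6}→3  {1,3,7}→3  {2,3,7}→3  {2,6,7}→3  {3,5,6}→3  {3,6,7}→6  {4,5,6}→1  {5,6,7}→3
  4 left: {0,1,3,6}→4  {0,1,3,7}→4  {1,2,3,7}→6  {1,3,5,6}→6  {1,3,6,7}→12  {2,3,6,7}→12  {2,5,6,7}→6  {3,4,5,6}→4  {3,5,6,7}→12  {4,5,6,7}→4
  5 left: {0,1,2,3,7}→10  {0,1,3,5,6}→10  {0,1,3,6,7}→20  {1,2,3,6,7}→30  {1,3,4,5,6}→10  {1,3,5,6,7}→30  {2,3,5,6,7}→30  {2,4,5,6,7}→10  {3,4,5,6,7}→20
  6 left: {0,1,2,3,6,7}→60  {0,1,3,4,5,6}→20  {0,1,3,5,6,7}→60  {1,2,3,5,6,7}→90  {1,3,4,5,6,7}→60  {2,3,4,5,6,7}→60
  placing 0:i first → 210 extensions
  placing 2:o first → 140 extensions
  placing 4:b first → 210 extensions
total linear extensions = 560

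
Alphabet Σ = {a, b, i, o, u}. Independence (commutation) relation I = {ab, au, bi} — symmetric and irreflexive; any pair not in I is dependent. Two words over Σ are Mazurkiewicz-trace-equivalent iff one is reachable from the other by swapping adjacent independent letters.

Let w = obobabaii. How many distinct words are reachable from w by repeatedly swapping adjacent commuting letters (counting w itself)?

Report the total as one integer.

15

#0=o has no predecessor
#1=b depends on [0:o]
#2=o depends on [1:b]
#3=b depends on [2:o]
#4=a depends on [2:o]
#5=b depends on [3:b]
#6=a depends on [4:a]
#7=i depends on [6:a]
#8=i depends on [7:i]
sources: [0:o]
N(rest) = Σ N(rest − s) over sources s of rest; N(one piece) = 1:
  size 1 → [5]=1  [8]=1
  size 2 → [3,5]=1  [5,8]=2  [7,8]=1
  size 3 → [3,5,8]=3  [5,7,8]=3  [6,7,8]=1
  size 4 → [3,5,7,8]=6  [4,6,7,8]=1  [5,6,7,8]=4
  size 5 → [3,5,6,7,8]=10  [4,5,6,7,8]=5
  size 6 → [3,4,5,6,7,8]=15
  size 7 → [2,3,4,5,6,7,8]=15
  first=0(o) contributes 15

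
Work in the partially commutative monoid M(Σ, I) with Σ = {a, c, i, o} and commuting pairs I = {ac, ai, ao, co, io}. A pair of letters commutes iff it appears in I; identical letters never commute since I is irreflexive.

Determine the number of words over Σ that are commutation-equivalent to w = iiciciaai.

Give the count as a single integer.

piece 0:i — minimal
piece 1:i rests on {0:i}
piece 2:c rests on {1:i}
piece 3:i rests on {2:c}
piece 4:c rests on {3:i}
piece 5:i rests on {4:c}
piece 6:a — minimal
piece 7:a rests on {6:a}
piece 8:i rests on {5:i}
minimal pieces: {0:i, 6:a}
ways to finish when only these pieces remain (= sum over removing one remaining piece with nothing left below it):
  1 left: {7}→1  {8}→1
  2 left: {5,8}→1  {6,7}→1  {7,8}→2
  3 left: {4,5,8}→1  {5,7,8}→3  {6,7,8}→3
  4 left: {3,4,5,8}→1  {4,5,7,8}→4  {5,6,7,8}→6
  5 left: {2,3,4,5,8}→1  {3,4,5,7,8}→5  {4,5,6,7,8}→10
  6 left: {1,2,3,4,5,8}→1  {2,3,4,5,7,8}→6  {3,4,5,6,7,8}→15
  7 left: {0,1,2,3,4,5,8}→1  {1,2,3,4,5,7,8}→7  {2,3,4,5,6,7,8}→21
  placing 0:i first → 28 extensions
  placing 6:a first → 8 extensions
total linear extensions = 36

36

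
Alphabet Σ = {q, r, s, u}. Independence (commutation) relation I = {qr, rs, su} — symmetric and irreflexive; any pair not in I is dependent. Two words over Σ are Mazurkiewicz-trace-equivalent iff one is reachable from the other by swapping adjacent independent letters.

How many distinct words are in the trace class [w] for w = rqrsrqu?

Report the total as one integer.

#0=r has no predecessor
#1=q has no predecessor
#2=r depends on [0:r]
#3=s depends on [1:q]
#4=r depends on [2:r]
#5=q depends on [3:s]
#6=u depends on [4:r, 5:q]
sources: [0:r, 1:q]
N(rest) = Σ N(rest − s) over sources s of rest; N(one piece) = 1:
  size 1 → [6]=1
  size 2 → [4,6]=1  [5,6]=1
  size 3 → [2,4,6]=1  [3,5,6]=1  [4,5,6]=2
  size 4 → [0,2,4,6]=1  [1,3,5,6]=1  [2,4,5,6]=3  [3,4,5,6]=3
  size 5 → [0,2,4,5,6]=4  [1,3,4,5,6]=4  [2,3,4,5,6]=6
  first=0(r) contributes 10
  first=1(q) contributes 10
|[w]| = 20

20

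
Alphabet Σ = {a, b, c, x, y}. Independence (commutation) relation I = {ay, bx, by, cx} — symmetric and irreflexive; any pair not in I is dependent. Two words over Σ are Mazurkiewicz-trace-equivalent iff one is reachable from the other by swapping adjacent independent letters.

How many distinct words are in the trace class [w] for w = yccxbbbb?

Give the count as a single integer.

piece 0:y — minimal
piece 1:c rests on {0:y}
piece 2:c rests on {1:c}
piece 3:x rests on {0:y}
piece 4:b rests on {2:c}
piece 5:b rests on {4:b}
piece 6:b rests on {5:b}
piece 7:b rests on {6:b}
minimal pieces: {0:y}
ways to finish when only these pieces remain (= sum over removing one remaining piece with nothing left below it):
  1 left: {3}→1  {7}→1
  2 left: {3,7}→2  {6,7}→1
  3 left: {3,6,7}→3  {5,6,7}→1
  4 left: {3,5,6,7}→4  {4,5,6,7}→1
  5 left: {2,4,5,6,7}→1  {3,4,5,6,7}→5
  6 left: {1,2,4,5,6,7}→1  {2,3,4,5,6,7}→6
  placing 0:y first → 7 extensions

7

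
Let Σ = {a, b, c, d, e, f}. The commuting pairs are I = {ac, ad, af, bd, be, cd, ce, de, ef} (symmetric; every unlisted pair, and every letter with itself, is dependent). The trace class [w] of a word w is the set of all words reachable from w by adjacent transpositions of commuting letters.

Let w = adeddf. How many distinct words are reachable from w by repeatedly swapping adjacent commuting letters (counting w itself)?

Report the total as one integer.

drop 0:a onto floor
drop 1:d onto floor
drop 2:e onto {0:a}
drop 3:d onto {1:d}
drop 4:d onto {3:d}
drop 5:f onto {4:d}
ground layer = {0:a, 1:d}
drop-orders for the pieces not yet dropped (sum over which currently-grounded one goes next):
  1 to go: {2} 1  {5} 1
  2 to go: {0,2} 1  {2,5} 2  {4,5} 1
  3 to go: {0,2,5} 3  {2,4,5} 3  {3,4,5} 1
  4 to go: {0,2,4,5} 6  {1,3,4,5} 1  {2,3,4,5} 4
  if 0:a drops first: 5 orders
  if 1:d drops first: 10 orders
heap linearizations: 15

15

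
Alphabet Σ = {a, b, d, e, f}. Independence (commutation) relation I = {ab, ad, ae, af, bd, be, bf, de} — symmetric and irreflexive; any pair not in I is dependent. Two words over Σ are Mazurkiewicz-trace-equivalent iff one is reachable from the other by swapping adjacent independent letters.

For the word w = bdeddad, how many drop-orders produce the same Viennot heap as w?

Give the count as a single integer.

210

0(b) covers ∅
1(d) covers ∅
2(e) covers ∅
3(d) covers 1:d
4(d) covers 3:d
5(a) covers ∅
6(d) covers 4:d
floor of heap: 0:b, 1:d, 2:e, 5:a
completions by unplaced set U, small U first (add the entries for U minus each lowest piece of U):
  |U|=1: {0}:1  {2}:1  {5}:1  {6}:1
  |U|=2: {0,2}:2  {0,5}:2  {0,6}:2  {2,5}:2  {2,6}:2  {4,6}:1  {5,6}:2
  |U|=3: {0,2,5}:6  {0,2,6}:6  {0,4,6}:3  {0,5,6}:6  {2,4,6}:3  {2,5,6}:6  {3,4,6}:1  {4,5,6}:3
  |U|=4: {0,2,4,6}:12  {0,2,5,6}:24  {0,3,4,6}:4  {0,4,5,6}:12  {1,3,4,6}:1  {2,3,4,6}:4  {2,4,5,6}:12  {3,4,5,6}:4
  |U|=5: {0,1,3,4,6}:5  {0,2,3,4,6}:20  {0,2,4,5,6}:60  {0,3,4,5,6}:20  {1,2,3,4,6}:5  {1,3,4,5,6}:5  {2,3,4,5,6}:20
  start at 0(b): 30
  start at 1(d): 120
  start at 2(e): 30
  start at 5(a): 30
sum over floor = 210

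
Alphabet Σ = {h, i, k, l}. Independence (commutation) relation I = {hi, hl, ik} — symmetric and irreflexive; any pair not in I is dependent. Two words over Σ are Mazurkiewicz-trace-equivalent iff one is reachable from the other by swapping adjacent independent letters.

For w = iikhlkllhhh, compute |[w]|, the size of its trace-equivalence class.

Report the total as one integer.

90

piece 0:i — minimal
piece 1:i rests on {0:i}
piece 2:k — minimal
piece 3:h rests on {2:k}
piece 4:l rests on {1:i, 2:k}
piece 5:k rests on {3:h, 4:l}
piece 6:l rests on {5:k}
piece 7:l rests on {6:l}
piece 8:h rests on {5:k}
piece 9:h rests on {8:h}
piece 10:h rests on {9:h}
minimal pieces: {0:i, 2:k}
ways to finish when only these pieces remain (= sum over removing one remaining piece with nothing left below it):
  1 left: {7}→1  {10}→1
  2 left: {6,7}→1  {7,10}→2  {9,10}→1
  3 left: {6,7,10}→3  {7,9,10}→3  {8,9,10}→1
  4 left: {6,7,9,10}→6  {7,8,9,10}→4
  5 left: {6,7,8,9,10}→10
  6 left: {5,6,7,8,9,10}→10
  7 left: {3,5,6,7,8,9,10}→10  {4,5,6,7,8,9,10}→10
  8 left: {1,4,5,6,7,8,9,10}→10  {3,4,5,6,7,8,9,10}→20
  9 left: {0,1,4,5,6,7,8,9,10}→10  {1,3,4,5,6,7,8,9,10}→30  {2,3,4,5,6,7,8,9,10}→20
  placing 0:i first → 50 extensions
  placing 2:k first → 40 extensions
total linear extensions = 90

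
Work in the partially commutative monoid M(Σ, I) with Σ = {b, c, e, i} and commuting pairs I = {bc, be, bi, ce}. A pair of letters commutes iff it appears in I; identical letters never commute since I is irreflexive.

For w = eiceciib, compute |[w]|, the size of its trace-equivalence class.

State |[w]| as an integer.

24

#0=e has no predecessor
#1=i depends on [0:e]
#2=c depends on [1:i]
#3=e depends on [1:i]
#4=c depends on [2:c]
#5=i depends on [3:e, 4:c]
#6=i depends on [5:i]
#7=b has no predecessor
sources: [0:e, 7:b]
N(rest) = Σ N(rest − s) over sources s of rest; N(one piece) = 1:
  size 1 → [6]=1  [7]=1
  size 2 → [5,6]=1  [6,7]=2
  size 3 → [3,5,6]=1  [4,5,6]=1  [5,6,7]=3
  size 4 → [2,4,5,6]=1  [3,4,5,6]=2  [3,5,6,7]=4  [4,5,6,7]=4
  size 5 → [2,3,4,5,6]=3  [2,4,5,6,7]=5  [3,4,5,6,7]=10
  size 6 → [1,2,3,4,5,6]=3  [2,3,4,5,6,7]=18
  first=0(e) contributes 21
  first=7(b) contributes 3
|[w]| = 24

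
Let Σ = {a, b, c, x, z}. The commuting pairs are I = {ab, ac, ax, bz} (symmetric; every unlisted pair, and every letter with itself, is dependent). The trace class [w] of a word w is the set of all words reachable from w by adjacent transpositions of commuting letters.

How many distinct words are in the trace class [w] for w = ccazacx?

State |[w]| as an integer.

9

0(c) covers ∅
1(c) covers 0:c
2(a) covers ∅
3(z) covers 1:c, 2:a
4(a) covers 3:z
5(c) covers 3:z
6(x) covers 5:c
floor of heap: 0:c, 2:a
completions by unplaced set U, small U first (add the entries for U minus each lowest piece of U):
  |U|=1: {4}:1  {6}:1
  |U|=2: {4,6}:2  {5,6}:1
  |U|=3: {4,5,6}:3
  |U|=4: {3,4,5,6}:3
  |U|=5: {1,3,4,5,6}:3  {2,3,4,5,6}:3
  start at 0(c): 6
  start at 2(a): 3
sum over floor = 9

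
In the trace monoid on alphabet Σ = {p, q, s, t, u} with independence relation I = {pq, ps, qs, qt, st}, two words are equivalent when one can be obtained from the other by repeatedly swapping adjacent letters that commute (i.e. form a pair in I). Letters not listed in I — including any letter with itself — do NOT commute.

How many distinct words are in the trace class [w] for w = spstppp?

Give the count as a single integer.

#0=s has no predecessor
#1=p has no predecessor
#2=s depends on [0:s]
#3=t depends on [1:p]
#4=p depends on [3:t]
#5=p depends on [4:p]
#6=p depends on [5:p]
sources: [0:s, 1:p]
N(rest) = Σ N(rest − s) over sources s of rest; N(one piece) = 1:
  size 1 → [2]=1  [6]=1
  size 2 → [0,2]=1  [2,6]=2  [5,6]=1
  size 3 → [0,2,6]=3  [2,5,6]=3  [4,5,6]=1
  size 4 → [0,2,5,6]=6  [2,4,5,6]=4  [3,4,5,6]=1
  size 5 → [0,2,4,5,6]=10  [1,3,4,5,6]=1  [2,3,4,5,6]=5
  first=0(s) contributes 6
  first=1(p) contributes 15
|[w]| = 21

21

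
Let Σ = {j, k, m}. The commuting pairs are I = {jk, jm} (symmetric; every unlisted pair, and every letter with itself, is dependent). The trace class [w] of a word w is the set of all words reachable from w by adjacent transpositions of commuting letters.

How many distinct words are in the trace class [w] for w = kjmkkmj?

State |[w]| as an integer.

21

piece 0:k — minimal
piece 1:j — minimal
piece 2:m rests on {0:k}
piece 3:k rests on {2:m}
piece 4:k rests on {3:k}
piece 5:m rests on {4:k}
piece 6:j rests on {1:j}
minimal pieces: {0:k, 1:j}
ways to finish when only these pieces remain (= sum over removing one remaining piece with nothing left below it):
  1 left: {5}→1  {6}→1
  2 left: {1,6}→1  {4,5}→1  {5,6}→2
  3 left: {1,5,6}→3  {3,4,5}→1  {4,5,6}→3
  4 left: {1,4,5,6}→6  {2,3,4,5}→1  {3,4,5,6}→4
  5 left: {0,2,3,4,5}→1  {1,3,4,5,6}→10  {2,3,4,5,6}→5
  placing 0:k first → 15 extensions
  placing 1:j first → 6 extensions
total linear extensions = 21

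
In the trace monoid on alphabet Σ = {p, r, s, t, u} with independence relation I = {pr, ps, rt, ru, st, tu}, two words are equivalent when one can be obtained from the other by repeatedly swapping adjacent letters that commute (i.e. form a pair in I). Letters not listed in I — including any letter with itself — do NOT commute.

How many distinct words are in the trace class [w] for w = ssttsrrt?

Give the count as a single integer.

56

#0=s has no predecessor
#1=s depends on [0:s]
#2=t has no predecessor
#3=t depends on [2:t]
#4=s depends on [1:s]
#5=r depends on [4:s]
#6=r depends on [5:r]
#7=t depends on [3:t]
sources: [0:s, 2:t]
N(rest) = Σ N(rest − s) over sources s of rest; N(one piece) = 1:
  size 1 → [6]=1  [7]=1
  size 2 → [3,7]=1  [5,6]=1  [6,7]=2
  size 3 → [2,3,7]=1  [3,6,7]=3  [4,5,6]=1  [5,6,7]=3
  size 4 → [1,4,5,6]=1  [2,3,6,7]=4  [3,5,6,7]=6  [4,5,6,7]=4
  size 5 → [0,1,4,5,6]=1  [1,4,5,6,7]=5  [2,3,5,6,7]=10  [3,4,5,6,7]=10
  size 6 → [0,1,4,5,6,7]=6  [1,3,4,5,6,7]=15  [2,3,4,5,6,7]=20
  first=0(s) contributes 35
  first=2(t) contributes 21
|[w]| = 56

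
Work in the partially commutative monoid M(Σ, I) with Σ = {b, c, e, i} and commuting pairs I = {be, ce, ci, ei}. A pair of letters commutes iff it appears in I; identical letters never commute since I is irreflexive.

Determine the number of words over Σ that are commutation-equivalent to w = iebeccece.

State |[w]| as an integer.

0(i) covers ∅
1(e) covers ∅
2(b) covers 0:i
3(e) covers 1:e
4(c) covers 2:b
5(c) covers 4:c
6(e) covers 3:e
7(c) covers 5:c
8(e) covers 6:e
floor of heap: 0:i, 1:e
completions by unplaced set U, small U first (add the entries for U minus each lowest piece of U):
  |U|=1: {7}:1  {8}:1
  |U|=2: {5,7}:1  {6,8}:1  {7,8}:2
  |U|=3: {3,6,8}:1  {4,5,7}:1  {5,7,8}:3  {6,7,8}:3
  |U|=4: {1,3,6,8}:1  {2,4,5,7}:1  {3,6,7,8}:4  {4,5,7,8}:4  {5,6,7,8}:6
  |U|=5: {0,2,4,5,7}:1  {1,3,6,7,8}:5  {2,4,5,7,8}:5  {3,5,6,7,8}:10  {4,5,6,7,8}:10
  |U|=6: {0,2,4,5,7,8}:6  {1,3,5,6,7,8}:15  {2,4,5,6,7,8}:15  {3,4,5,6,7,8}:20
  |U|=7: {0,2,4,5,6,7,8}:21  {1,3,4,5,6,7,8}:35  {2,3,4,5,6,7,8}:35
  start at 0(i): 70
  start at 1(e): 56
sum over floor = 126

126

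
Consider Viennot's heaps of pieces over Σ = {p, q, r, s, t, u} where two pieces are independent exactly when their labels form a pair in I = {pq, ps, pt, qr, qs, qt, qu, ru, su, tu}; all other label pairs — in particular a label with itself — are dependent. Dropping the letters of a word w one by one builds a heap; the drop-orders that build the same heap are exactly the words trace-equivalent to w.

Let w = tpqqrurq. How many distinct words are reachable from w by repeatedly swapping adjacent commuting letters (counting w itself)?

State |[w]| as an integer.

#0=t has no predecessor
#1=p has no predecessor
#2=q has no predecessor
#3=q depends on [2:q]
#4=r depends on [0:t, 1:p]
#5=u depends on [1:p]
#6=r depends on [4:r]
#7=q depends on [3:q]
sources: [0:t, 1:p, 2:q]
N(rest) = Σ N(rest − s) over sources s of rest; N(one piece) = 1:
  size 1 → [5]=1  [6]=1  [7]=1
  size 2 → [3,7]=1  [4,6]=1  [5,6]=2  [5,7]=2  [6,7]=2
  size 3 → [0,4,6]=1  [2,3,7]=1  [3,5,7]=3  [3,6,7]=3  [4,5,6]=3  [4,6,7]=3  [5,6,7]=6
  size 4 → [0,4,5,6]=4  [0,4,6,7]=4  [1,4,5,6]=3  [2,3,5,7]=4  [2,3,6,7]=4  [3,4,6,7]=6  [3,5,6,7]=12  [4,5,6,7]=12
  size 5 → [0,1,4,5,6]=7  [0,3,4,6,7]=10  [0,4,5,6,7]=20  [1,4,5,6,7]=15  [2,3,4,6,7]=10  [2,3,5,6,7]=20  [3,4,5,6,7]=30
  size 6 → [0,1,4,5,6,7]=42  [0,2,3,4,6,7]=20  [0,3,4,5,6,7]=60  [1,3,4,5,6,7]=45  [2,3,4,5,6,7]=60
  first=0(t) contributes 105
  first=1(p) contributes 140
  first=2(q) contributes 147
|[w]| = 392

392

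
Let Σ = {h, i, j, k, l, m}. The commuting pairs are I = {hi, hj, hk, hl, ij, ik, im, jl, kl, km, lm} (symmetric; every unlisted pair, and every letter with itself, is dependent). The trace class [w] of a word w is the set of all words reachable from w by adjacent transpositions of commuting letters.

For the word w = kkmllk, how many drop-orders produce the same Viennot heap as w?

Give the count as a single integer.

0(k) covers ∅
1(k) covers 0:k
2(m) covers ∅
3(l) covers ∅
4(l) covers 3:l
5(k) covers 1:k
floor of heap: 0:k, 2:m, 3:l
completions by unplaced set U, small U first (add the entries for U minus each lowest piece of U):
  |U|=1: {2}:1  {4}:1  {5}:1
  |U|=2: {1,5}:1  {2,4}:2  {2,5}:2  {3,4}:1  {4,5}:2
  |U|=3: {0,1,5}:1  {1,2,5}:3  {1,4,5}:3  {2,3,4}:3  {2,4,5}:6  {3,4,5}:3
  |U|=4: {0,1,2,5}:4  {0,1,4,5}:4  {1,2,4,5}:12  {1,3,4,5}:6  {2,3,4,5}:12
  start at 0(k): 30
  start at 2(m): 10
  start at 3(l): 20
sum over floor = 60

60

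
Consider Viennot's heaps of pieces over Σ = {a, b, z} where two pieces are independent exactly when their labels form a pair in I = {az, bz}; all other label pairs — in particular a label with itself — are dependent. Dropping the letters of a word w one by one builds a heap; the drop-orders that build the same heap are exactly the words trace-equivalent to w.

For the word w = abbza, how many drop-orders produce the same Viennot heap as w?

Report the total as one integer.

5

0(a) covers ∅
1(b) covers 0:a
2(b) covers 1:b
3(z) covers ∅
4(a) covers 2:b
floor of heap: 0:a, 3:z
completions by unplaced set U, small U first (add the entries for U minus each lowest piece of U):
  |U|=1: {3}:1  {4}:1
  |U|=2: {2,4}:1  {3,4}:2
  |U|=3: {1,2,4}:1  {2,3,4}:3
  start at 0(a): 4
  start at 3(z): 1
sum over floor = 5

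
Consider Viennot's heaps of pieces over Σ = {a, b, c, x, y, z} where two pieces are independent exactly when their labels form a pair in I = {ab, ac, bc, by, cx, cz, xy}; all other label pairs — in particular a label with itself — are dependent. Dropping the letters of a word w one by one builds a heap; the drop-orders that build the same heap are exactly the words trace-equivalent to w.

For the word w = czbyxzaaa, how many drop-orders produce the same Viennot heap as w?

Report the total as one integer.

9

drop 0:c onto floor
drop 1:z onto floor
drop 2:b onto {1:z}
drop 3:y onto {0:c, 1:z}
drop 4:x onto {2:b}
drop 5:z onto {3:y, 4:x}
drop 6:a onto {5:z}
drop 7:a onto {6:a}
drop 8:a onto {7:a}
ground layer = {0:c, 1:z}
drop-orders for the pieces not yet dropped (sum over which currently-grounded one goes next):
  1 to go: {8} 1
  2 to go: {7,8} 1
  3 to go: {6,7,8} 1
  4 to go: {5,6,7,8} 1
  5 to go: {3,5,6,7,8} 1  {4,5,6,7,8} 1
  6 to go: {0,3,5,6,7,8} 1  {2,4,5,6,7,8} 1  {3,4,5,6,7,8} 2
  7 to go: {0,3,4,5,6,7,8} 3  {2,3,4,5,6,7,8} 3
  if 0:c drops first: 3 orders
  if 1:z drops first: 6 orders
heap linearizations: 9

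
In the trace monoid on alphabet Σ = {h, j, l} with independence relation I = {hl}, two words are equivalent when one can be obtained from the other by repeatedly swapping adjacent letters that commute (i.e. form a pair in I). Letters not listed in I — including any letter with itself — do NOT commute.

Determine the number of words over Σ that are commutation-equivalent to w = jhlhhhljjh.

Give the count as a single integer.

15

#0=j has no predecessor
#1=h depends on [0:j]
#2=l depends on [0:j]
#3=h depends on [1:h]
#4=h depends on [3:h]
#5=h depends on [4:h]
#6=l depends on [2:l]
#7=j depends on [5:h, 6:l]
#8=j depends on [7:j]
#9=h depends on [8:j]
sources: [0:j]
N(rest) = Σ N(rest − s) over sources s of rest; N(one piece) = 1:
  size 1 → [9]=1
  size 2 → [8,9]=1
  size 3 → [7,8,9]=1
  size 4 → [5,7,8,9]=1  [6,7,8,9]=1
  size 5 → [2,6,7,8,9]=1  [4,5,7,8,9]=1  [5,6,7,8,9]=2
  size 6 → [2,5,6,7,8,9]=3  [3,4,5,7,8,9]=1  [4,5,6,7,8,9]=3
  size 7 → [1,3,4,5,7,8,9]=1  [2,4,5,6,7,8,9]=6  [3,4,5,6,7,8,9]=4
  size 8 → [1,3,4,5,6,7,8,9]=5  [2,3,4,5,6,7,8,9]=10
  first=0(j) contributes 15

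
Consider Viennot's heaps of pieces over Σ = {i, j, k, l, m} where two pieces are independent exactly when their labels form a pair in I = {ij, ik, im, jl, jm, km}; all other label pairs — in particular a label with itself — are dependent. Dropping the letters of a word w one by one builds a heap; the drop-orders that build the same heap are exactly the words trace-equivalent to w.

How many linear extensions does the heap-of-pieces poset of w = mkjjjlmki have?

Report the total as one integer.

piece 0:m — minimal
piece 1:k — minimal
piece 2:j rests on {1:k}
piece 3:j rests on {2:j}
piece 4:j rests on {3:j}
piece 5:l rests on {0:m, 1:k}
piece 6:m rests on {5:l}
piece 7:k rests on {4:j, 5:l}
piece 8:i rests on {5:l}
minimal pieces: {0:m, 1:k}
ways to finish when only these pieces remain (= sum over removing one remaining piece with nothing left below it):
  1 left: {6}→1  {7}→1  {8}→1
  2 left: {4,7}→1  {6,7}→2  {6,8}→2  {7,8}→2
  3 left: {3,4,7}→1  {4,6,7}→3  {4,7,8}→3  {6,7,8}→6
  4 left: {2,3,4,7}→1  {3,4,6,7}→4  {3,4,7,8}→4  {4,6,7,8}→12  {5,6,7,8}→6
  5 left: {0,5,6,7,8}→6  {2,3,4,6,7}→5  {2,3,4,7,8}→5  {3,4,6,7,8}→20  {4,5,6,7,8}→18
  6 left: {0,4,5,6,7,8}→24  {2,3,4,6,7,8}→30  {3,4,5,6,7,8}→38
  7 left: {0,3,4,5,6,7,8}→62  {2,3,4,5,6,7,8}→68
  placing 0:m first → 68 extensions
  placing 1:k first → 130 extensions
total linear extensions = 198

198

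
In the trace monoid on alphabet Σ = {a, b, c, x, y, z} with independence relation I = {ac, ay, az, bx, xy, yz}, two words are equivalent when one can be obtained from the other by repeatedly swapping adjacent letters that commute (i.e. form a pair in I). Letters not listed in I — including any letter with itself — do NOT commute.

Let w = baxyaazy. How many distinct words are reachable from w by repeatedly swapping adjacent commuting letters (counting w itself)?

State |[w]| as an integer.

63

#0=b has no predecessor
#1=a depends on [0:b]
#2=x depends on [1:a]
#3=y depends on [0:b]
#4=a depends on [2:x]
#5=a depends on [4:a]
#6=z depends on [2:x]
#7=y depends on [3:y]
sources: [0:b]
N(rest) = Σ N(rest − s) over sources s of rest; N(one piece) = 1:
  size 1 → [5]=1  [6]=1  [7]=1
  size 2 → [3,7]=1  [4,5]=1  [5,6]=2  [5,7]=2  [6,7]=2
  size 3 → [3,5,7]=3  [3,6,7]=3  [4,5,6]=3  [4,5,7]=3  [5,6,7]=6
  size 4 → [2,4,5,6]=3  [3,4,5,7]=6  [3,5,6,7]=12  [4,5,6,7]=12
  size 5 → [1,2,4,5,6]=3  [2,4,5,6,7]=15  [3,4,5,6,7]=30
  size 6 → [1,2,4,5,6,7]=18  [2,3,4,5,6,7]=45
  first=0(b) contributes 63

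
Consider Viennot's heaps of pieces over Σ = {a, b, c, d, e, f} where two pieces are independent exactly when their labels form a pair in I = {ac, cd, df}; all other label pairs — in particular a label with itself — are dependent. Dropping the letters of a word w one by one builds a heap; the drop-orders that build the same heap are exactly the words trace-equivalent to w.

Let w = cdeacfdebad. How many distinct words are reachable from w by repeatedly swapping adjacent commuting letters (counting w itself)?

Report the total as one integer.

10

piece 0:c — minimal
piece 1:d — minimal
piece 2:e rests on {0:c, 1:d}
piece 3:a rests on {2:e}
piece 4:c rests on {2:e}
piece 5:f rests on {3:a, 4:c}
piece 6:d rests on {3:a}
piece 7:e rests on {5:f, 6:d}
piece 8:b rests on {7:e}
piece 9:a rests on {8:b}
piece 10:d rests on {9:a}
minimal pieces: {0:c, 1:d}
ways to finish when only these pieces remain (= sum over removing one remaining piece with nothing left below it):
  1 left: {10}→1
  2 left: {9,10}→1
  3 left: {8,9,10}→1
  4 left: {7,8,9,10}→1
  5 left: {5,7,8,9,10}→1  {6,7,8,9,10}→1
  6 left: {4,5,7,8,9,10}→1  {5,6,7,8,9,10}→2
  7 left: {3,5,6,7,8,9,10}→2  {4,5,6,7,8,9,10}→3
  8 left: {3,4,5,6,7,8,9,10}→5
  9 left: {2,3,4,5,6,7,8,9,10}→5
  placing 0:c first → 5 extensions
  placing 1:d first → 5 extensions
total linear extensions = 10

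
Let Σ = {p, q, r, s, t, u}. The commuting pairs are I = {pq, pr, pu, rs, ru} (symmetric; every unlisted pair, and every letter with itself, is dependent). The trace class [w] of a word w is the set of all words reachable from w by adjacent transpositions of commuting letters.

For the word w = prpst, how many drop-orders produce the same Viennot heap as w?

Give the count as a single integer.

#0=p has no predecessor
#1=r has no predecessor
#2=p depends on [0:p]
#3=s depends on [2:p]
#4=t depends on [1:r, 3:s]
sources: [0:p, 1:r]
N(rest) = Σ N(rest − s) over sources s of rest; N(one piece) = 1:
  size 1 → [4]=1
  size 2 → [1,4]=1  [3,4]=1
  size 3 → [1,3,4]=2  [2,3,4]=1
  first=0(p) contributes 3
  first=1(r) contributes 1
|[w]| = 4

4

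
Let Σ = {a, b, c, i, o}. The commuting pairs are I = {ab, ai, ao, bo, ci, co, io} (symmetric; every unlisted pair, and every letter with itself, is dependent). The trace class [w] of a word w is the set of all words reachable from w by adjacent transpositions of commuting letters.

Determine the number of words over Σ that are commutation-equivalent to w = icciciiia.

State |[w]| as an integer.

#0=i has no predecessor
#1=c has no predecessor
#2=c depends on [1:c]
#3=i depends on [0:i]
#4=c depends on [2:c]
#5=i depends on [3:i]
#6=i depends on [5:i]
#7=i depends on [6:i]
#8=a depends on [4:c]
sources: [0:i, 1:c]
N(rest) = Σ N(rest − s) over sources s of rest; N(one piece) = 1:
  size 1 → [7]=1  [8]=1
  size 2 → [4,8]=1  [6,7]=1  [7,8]=2
  size 3 → [2,4,8]=1  [4,7,8]=3  [5,6,7]=1  [6,7,8]=3
  size 4 → [1,2,4,8]=1  [2,4,7,8]=4  [3,5,6,7]=1  [4,6,7,8]=6  [5,6,7,8]=4
  size 5 → [0,3,5,6,7]=1  [1,2,4,7,8]=5  [2,4,6,7,8]=10  [3,5,6,7,8]=5  [4,5,6,7,8]=10
  size 6 → [0,3,5,6,7,8]=6  [1,2,4,6,7,8]=15  [2,4,5,6,7,8]=20  [3,4,5,6,7,8]=15
  size 7 → [0,3,4,5,6,7,8]=21  [1,2,4,5,6,7,8]=35  [2,3,4,5,6,7,8]=35
  first=0(i) contributes 70
  first=1(c) contributes 56
|[w]| = 126

126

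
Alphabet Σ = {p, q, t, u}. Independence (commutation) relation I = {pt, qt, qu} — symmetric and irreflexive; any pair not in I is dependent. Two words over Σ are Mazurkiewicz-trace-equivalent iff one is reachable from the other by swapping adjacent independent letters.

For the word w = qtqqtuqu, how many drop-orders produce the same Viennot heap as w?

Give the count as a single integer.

70

piece 0:q — minimal
piece 1:t — minimal
piece 2:q rests on {0:q}
piece 3:q rests on {2:q}
piece 4:t rests on {1:t}
piece 5:u rests on {4:t}
piece 6:q rests on {3:q}
piece 7:u rests on {5:u}
minimal pieces: {0:q, 1:t}
ways to finish when only these pieces remain (= sum over removing one remaining piece with nothing left below it):
  1 left: {6}→1  {7}→1
  2 left: {3,6}→1  {5,7}→1  {6,7}→2
  3 left: {2,3,6}→1  {3,6,7}→3  {4,5,7}→1  {5,6,7}→3
  4 left: {0,2,3,6}→1  {1,4,5,7}→1  {2,3,6,7}→4  {3,5,6,7}→6  {4,5,6,7}→4
  5 left: {0,2,3,6,7}→5  {1,4,5,6,7}→5  {2,3,5,6,7}→10  {3,4,5,6,7}→10
  6 left: {0,2,3,5,6,7}→15  {1,3,4,5,6,7}→15  {2,3,4,5,6,7}→20
  placing 0:q first → 35 extensions
  placing 1:t first → 35 extensions
total linear extensions = 70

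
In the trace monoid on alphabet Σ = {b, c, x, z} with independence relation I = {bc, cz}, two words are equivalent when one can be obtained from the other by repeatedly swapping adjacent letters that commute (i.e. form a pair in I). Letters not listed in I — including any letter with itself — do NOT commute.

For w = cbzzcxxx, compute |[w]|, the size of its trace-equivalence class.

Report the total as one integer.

10

drop 0:c onto floor
drop 1:b onto floor
drop 2:z onto {1:b}
drop 3:z onto {2:z}
drop 4:c onto {0:c}
drop 5:x onto {3:z, 4:c}
drop 6:x onto {5:x}
drop 7:x onto {6:x}
ground layer = {0:c, 1:b}
drop-orders for the pieces not yet dropped (sum over which currently-grounded one goes next):
  1 to go: {7} 1
  2 to go: {6,7} 1
  3 to go: {5,6,7} 1
  4 to go: {3,5,6,7} 1  {4,5,6,7} 1
  5 to go: {0,4,5,6,7} 1  {2,3,5,6,7} 1  {3,4,5,6,7} 2
  6 to go: {0,3,4,5,6,7} 3  {1,2,3,5,6,7} 1  {2,3,4,5,6,7} 3
  if 0:c drops first: 4 orders
  if 1:b drops first: 6 orders
heap linearizations: 10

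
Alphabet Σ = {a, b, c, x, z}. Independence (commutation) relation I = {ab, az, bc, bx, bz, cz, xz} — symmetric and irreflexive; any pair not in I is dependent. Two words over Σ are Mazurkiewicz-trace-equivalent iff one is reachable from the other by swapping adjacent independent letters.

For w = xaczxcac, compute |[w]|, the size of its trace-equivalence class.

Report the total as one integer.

8

#0=x has no predecessor
#1=a depends on [0:x]
#2=c depends on [1:a]
#3=z has no predecessor
#4=x depends on [2:c]
#5=c depends on [4:x]
#6=a depends on [5:c]
#7=c depends on [6:a]
sources: [0:x, 3:z]
N(rest) = Σ N(rest − s) over sources s of rest; N(one piece) = 1:
  size 1 → [3]=1  [7]=1
  size 2 → [3,7]=2  [6,7]=1
  size 3 → [3,6,7]=3  [5,6,7]=1
  size 4 → [3,5,6,7]=4  [4,5,6,7]=1
  size 5 → [2,4,5,6,7]=1  [3,4,5,6,7]=5
  size 6 → [1,2,4,5,6,7]=1  [2,3,4,5,6,7]=6
  first=0(x) contributes 7
  first=3(z) contributes 1
|[w]| = 8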